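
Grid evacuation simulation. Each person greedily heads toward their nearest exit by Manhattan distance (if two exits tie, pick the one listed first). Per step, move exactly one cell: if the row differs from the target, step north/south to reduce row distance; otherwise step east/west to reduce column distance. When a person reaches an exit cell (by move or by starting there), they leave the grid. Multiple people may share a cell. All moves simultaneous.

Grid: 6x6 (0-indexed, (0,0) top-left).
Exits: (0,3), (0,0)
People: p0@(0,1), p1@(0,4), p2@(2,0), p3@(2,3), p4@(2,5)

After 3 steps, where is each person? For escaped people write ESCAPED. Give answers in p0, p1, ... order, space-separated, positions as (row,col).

Step 1: p0:(0,1)->(0,0)->EXIT | p1:(0,4)->(0,3)->EXIT | p2:(2,0)->(1,0) | p3:(2,3)->(1,3) | p4:(2,5)->(1,5)
Step 2: p0:escaped | p1:escaped | p2:(1,0)->(0,0)->EXIT | p3:(1,3)->(0,3)->EXIT | p4:(1,5)->(0,5)
Step 3: p0:escaped | p1:escaped | p2:escaped | p3:escaped | p4:(0,5)->(0,4)

ESCAPED ESCAPED ESCAPED ESCAPED (0,4)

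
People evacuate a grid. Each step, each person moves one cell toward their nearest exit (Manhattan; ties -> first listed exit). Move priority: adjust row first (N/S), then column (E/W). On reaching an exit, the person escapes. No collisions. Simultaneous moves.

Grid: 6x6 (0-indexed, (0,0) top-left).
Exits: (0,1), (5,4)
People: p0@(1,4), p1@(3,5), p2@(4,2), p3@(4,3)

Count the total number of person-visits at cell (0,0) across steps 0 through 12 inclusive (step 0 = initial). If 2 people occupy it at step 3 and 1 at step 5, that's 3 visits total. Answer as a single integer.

Answer: 0

Derivation:
Step 0: p0@(1,4) p1@(3,5) p2@(4,2) p3@(4,3) -> at (0,0): 0 [-], cum=0
Step 1: p0@(0,4) p1@(4,5) p2@(5,2) p3@(5,3) -> at (0,0): 0 [-], cum=0
Step 2: p0@(0,3) p1@(5,5) p2@(5,3) p3@ESC -> at (0,0): 0 [-], cum=0
Step 3: p0@(0,2) p1@ESC p2@ESC p3@ESC -> at (0,0): 0 [-], cum=0
Step 4: p0@ESC p1@ESC p2@ESC p3@ESC -> at (0,0): 0 [-], cum=0
Total visits = 0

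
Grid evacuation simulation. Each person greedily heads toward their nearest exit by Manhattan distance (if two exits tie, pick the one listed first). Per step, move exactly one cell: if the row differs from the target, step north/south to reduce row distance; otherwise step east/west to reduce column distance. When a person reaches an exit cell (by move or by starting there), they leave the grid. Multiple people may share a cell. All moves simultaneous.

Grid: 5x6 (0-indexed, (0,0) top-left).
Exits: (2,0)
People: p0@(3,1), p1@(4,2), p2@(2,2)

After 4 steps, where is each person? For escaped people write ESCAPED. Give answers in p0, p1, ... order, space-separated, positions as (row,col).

Step 1: p0:(3,1)->(2,1) | p1:(4,2)->(3,2) | p2:(2,2)->(2,1)
Step 2: p0:(2,1)->(2,0)->EXIT | p1:(3,2)->(2,2) | p2:(2,1)->(2,0)->EXIT
Step 3: p0:escaped | p1:(2,2)->(2,1) | p2:escaped
Step 4: p0:escaped | p1:(2,1)->(2,0)->EXIT | p2:escaped

ESCAPED ESCAPED ESCAPED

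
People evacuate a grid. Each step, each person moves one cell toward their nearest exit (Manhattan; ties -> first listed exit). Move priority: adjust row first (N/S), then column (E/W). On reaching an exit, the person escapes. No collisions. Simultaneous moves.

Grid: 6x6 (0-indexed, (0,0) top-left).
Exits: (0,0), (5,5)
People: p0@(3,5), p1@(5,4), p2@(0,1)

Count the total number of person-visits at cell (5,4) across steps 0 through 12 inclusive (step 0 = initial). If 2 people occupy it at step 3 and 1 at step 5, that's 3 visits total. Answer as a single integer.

Answer: 1

Derivation:
Step 0: p0@(3,5) p1@(5,4) p2@(0,1) -> at (5,4): 1 [p1], cum=1
Step 1: p0@(4,5) p1@ESC p2@ESC -> at (5,4): 0 [-], cum=1
Step 2: p0@ESC p1@ESC p2@ESC -> at (5,4): 0 [-], cum=1
Total visits = 1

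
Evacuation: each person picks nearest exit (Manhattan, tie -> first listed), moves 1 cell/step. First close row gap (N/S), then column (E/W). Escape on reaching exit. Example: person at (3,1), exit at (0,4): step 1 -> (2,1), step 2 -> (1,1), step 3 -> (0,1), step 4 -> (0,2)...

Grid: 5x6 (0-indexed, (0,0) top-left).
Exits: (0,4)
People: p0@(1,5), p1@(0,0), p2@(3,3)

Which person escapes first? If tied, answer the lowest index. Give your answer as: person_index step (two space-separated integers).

Answer: 0 2

Derivation:
Step 1: p0:(1,5)->(0,5) | p1:(0,0)->(0,1) | p2:(3,3)->(2,3)
Step 2: p0:(0,5)->(0,4)->EXIT | p1:(0,1)->(0,2) | p2:(2,3)->(1,3)
Step 3: p0:escaped | p1:(0,2)->(0,3) | p2:(1,3)->(0,3)
Step 4: p0:escaped | p1:(0,3)->(0,4)->EXIT | p2:(0,3)->(0,4)->EXIT
Exit steps: [2, 4, 4]
First to escape: p0 at step 2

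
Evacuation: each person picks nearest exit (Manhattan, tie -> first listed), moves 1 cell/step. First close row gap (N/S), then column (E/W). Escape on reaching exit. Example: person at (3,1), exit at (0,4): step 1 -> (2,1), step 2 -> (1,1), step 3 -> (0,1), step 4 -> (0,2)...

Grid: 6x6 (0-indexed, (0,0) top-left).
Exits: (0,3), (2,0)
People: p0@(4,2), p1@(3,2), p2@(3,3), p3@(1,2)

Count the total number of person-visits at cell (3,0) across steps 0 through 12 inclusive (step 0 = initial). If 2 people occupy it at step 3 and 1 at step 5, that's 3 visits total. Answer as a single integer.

Step 0: p0@(4,2) p1@(3,2) p2@(3,3) p3@(1,2) -> at (3,0): 0 [-], cum=0
Step 1: p0@(3,2) p1@(2,2) p2@(2,3) p3@(0,2) -> at (3,0): 0 [-], cum=0
Step 2: p0@(2,2) p1@(2,1) p2@(1,3) p3@ESC -> at (3,0): 0 [-], cum=0
Step 3: p0@(2,1) p1@ESC p2@ESC p3@ESC -> at (3,0): 0 [-], cum=0
Step 4: p0@ESC p1@ESC p2@ESC p3@ESC -> at (3,0): 0 [-], cum=0
Total visits = 0

Answer: 0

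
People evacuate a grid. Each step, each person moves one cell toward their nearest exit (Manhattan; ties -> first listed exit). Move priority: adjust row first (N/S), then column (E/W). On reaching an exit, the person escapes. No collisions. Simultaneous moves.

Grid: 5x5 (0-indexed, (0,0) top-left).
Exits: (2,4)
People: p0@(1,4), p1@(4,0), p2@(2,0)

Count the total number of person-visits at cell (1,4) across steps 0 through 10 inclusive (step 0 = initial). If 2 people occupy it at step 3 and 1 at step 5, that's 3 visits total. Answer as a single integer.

Answer: 1

Derivation:
Step 0: p0@(1,4) p1@(4,0) p2@(2,0) -> at (1,4): 1 [p0], cum=1
Step 1: p0@ESC p1@(3,0) p2@(2,1) -> at (1,4): 0 [-], cum=1
Step 2: p0@ESC p1@(2,0) p2@(2,2) -> at (1,4): 0 [-], cum=1
Step 3: p0@ESC p1@(2,1) p2@(2,3) -> at (1,4): 0 [-], cum=1
Step 4: p0@ESC p1@(2,2) p2@ESC -> at (1,4): 0 [-], cum=1
Step 5: p0@ESC p1@(2,3) p2@ESC -> at (1,4): 0 [-], cum=1
Step 6: p0@ESC p1@ESC p2@ESC -> at (1,4): 0 [-], cum=1
Total visits = 1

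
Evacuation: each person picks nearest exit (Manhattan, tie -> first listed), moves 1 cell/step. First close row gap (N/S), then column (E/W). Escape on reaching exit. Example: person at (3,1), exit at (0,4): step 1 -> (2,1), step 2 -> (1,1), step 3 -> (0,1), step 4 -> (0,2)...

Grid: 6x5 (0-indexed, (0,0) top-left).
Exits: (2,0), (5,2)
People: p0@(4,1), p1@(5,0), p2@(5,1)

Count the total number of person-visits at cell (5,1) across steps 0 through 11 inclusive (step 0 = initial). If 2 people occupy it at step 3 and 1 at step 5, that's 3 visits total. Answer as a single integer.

Answer: 3

Derivation:
Step 0: p0@(4,1) p1@(5,0) p2@(5,1) -> at (5,1): 1 [p2], cum=1
Step 1: p0@(5,1) p1@(5,1) p2@ESC -> at (5,1): 2 [p0,p1], cum=3
Step 2: p0@ESC p1@ESC p2@ESC -> at (5,1): 0 [-], cum=3
Total visits = 3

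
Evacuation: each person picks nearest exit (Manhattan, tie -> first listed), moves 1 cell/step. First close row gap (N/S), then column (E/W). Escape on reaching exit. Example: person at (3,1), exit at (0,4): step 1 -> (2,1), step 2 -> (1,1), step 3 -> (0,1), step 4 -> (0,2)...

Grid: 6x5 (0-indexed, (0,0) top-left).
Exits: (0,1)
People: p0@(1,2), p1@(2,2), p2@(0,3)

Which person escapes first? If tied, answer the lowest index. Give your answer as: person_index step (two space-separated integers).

Answer: 0 2

Derivation:
Step 1: p0:(1,2)->(0,2) | p1:(2,2)->(1,2) | p2:(0,3)->(0,2)
Step 2: p0:(0,2)->(0,1)->EXIT | p1:(1,2)->(0,2) | p2:(0,2)->(0,1)->EXIT
Step 3: p0:escaped | p1:(0,2)->(0,1)->EXIT | p2:escaped
Exit steps: [2, 3, 2]
First to escape: p0 at step 2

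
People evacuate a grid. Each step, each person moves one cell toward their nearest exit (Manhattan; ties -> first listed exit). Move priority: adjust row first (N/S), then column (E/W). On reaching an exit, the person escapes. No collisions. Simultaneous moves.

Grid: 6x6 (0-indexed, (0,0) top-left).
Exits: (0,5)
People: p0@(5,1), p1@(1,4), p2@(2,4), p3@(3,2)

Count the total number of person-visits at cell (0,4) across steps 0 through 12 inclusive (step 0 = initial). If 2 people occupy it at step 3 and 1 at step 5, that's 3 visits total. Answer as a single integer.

Answer: 4

Derivation:
Step 0: p0@(5,1) p1@(1,4) p2@(2,4) p3@(3,2) -> at (0,4): 0 [-], cum=0
Step 1: p0@(4,1) p1@(0,4) p2@(1,4) p3@(2,2) -> at (0,4): 1 [p1], cum=1
Step 2: p0@(3,1) p1@ESC p2@(0,4) p3@(1,2) -> at (0,4): 1 [p2], cum=2
Step 3: p0@(2,1) p1@ESC p2@ESC p3@(0,2) -> at (0,4): 0 [-], cum=2
Step 4: p0@(1,1) p1@ESC p2@ESC p3@(0,3) -> at (0,4): 0 [-], cum=2
Step 5: p0@(0,1) p1@ESC p2@ESC p3@(0,4) -> at (0,4): 1 [p3], cum=3
Step 6: p0@(0,2) p1@ESC p2@ESC p3@ESC -> at (0,4): 0 [-], cum=3
Step 7: p0@(0,3) p1@ESC p2@ESC p3@ESC -> at (0,4): 0 [-], cum=3
Step 8: p0@(0,4) p1@ESC p2@ESC p3@ESC -> at (0,4): 1 [p0], cum=4
Step 9: p0@ESC p1@ESC p2@ESC p3@ESC -> at (0,4): 0 [-], cum=4
Total visits = 4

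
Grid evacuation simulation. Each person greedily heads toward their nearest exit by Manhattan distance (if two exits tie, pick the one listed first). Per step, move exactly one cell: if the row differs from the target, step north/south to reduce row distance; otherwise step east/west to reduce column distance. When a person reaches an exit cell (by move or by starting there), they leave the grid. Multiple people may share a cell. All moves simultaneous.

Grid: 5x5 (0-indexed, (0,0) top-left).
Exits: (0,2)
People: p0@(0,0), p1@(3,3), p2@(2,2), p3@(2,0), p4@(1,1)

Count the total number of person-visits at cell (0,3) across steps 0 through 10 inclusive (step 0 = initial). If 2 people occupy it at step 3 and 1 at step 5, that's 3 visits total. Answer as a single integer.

Answer: 1

Derivation:
Step 0: p0@(0,0) p1@(3,3) p2@(2,2) p3@(2,0) p4@(1,1) -> at (0,3): 0 [-], cum=0
Step 1: p0@(0,1) p1@(2,3) p2@(1,2) p3@(1,0) p4@(0,1) -> at (0,3): 0 [-], cum=0
Step 2: p0@ESC p1@(1,3) p2@ESC p3@(0,0) p4@ESC -> at (0,3): 0 [-], cum=0
Step 3: p0@ESC p1@(0,3) p2@ESC p3@(0,1) p4@ESC -> at (0,3): 1 [p1], cum=1
Step 4: p0@ESC p1@ESC p2@ESC p3@ESC p4@ESC -> at (0,3): 0 [-], cum=1
Total visits = 1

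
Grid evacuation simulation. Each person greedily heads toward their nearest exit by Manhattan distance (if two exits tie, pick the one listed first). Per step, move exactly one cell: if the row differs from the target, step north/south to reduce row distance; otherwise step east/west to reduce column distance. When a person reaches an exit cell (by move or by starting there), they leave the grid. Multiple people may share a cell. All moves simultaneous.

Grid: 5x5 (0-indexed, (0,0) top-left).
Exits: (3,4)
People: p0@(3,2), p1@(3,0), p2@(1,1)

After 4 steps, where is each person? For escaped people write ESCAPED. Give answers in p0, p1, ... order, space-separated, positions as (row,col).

Step 1: p0:(3,2)->(3,3) | p1:(3,0)->(3,1) | p2:(1,1)->(2,1)
Step 2: p0:(3,3)->(3,4)->EXIT | p1:(3,1)->(3,2) | p2:(2,1)->(3,1)
Step 3: p0:escaped | p1:(3,2)->(3,3) | p2:(3,1)->(3,2)
Step 4: p0:escaped | p1:(3,3)->(3,4)->EXIT | p2:(3,2)->(3,3)

ESCAPED ESCAPED (3,3)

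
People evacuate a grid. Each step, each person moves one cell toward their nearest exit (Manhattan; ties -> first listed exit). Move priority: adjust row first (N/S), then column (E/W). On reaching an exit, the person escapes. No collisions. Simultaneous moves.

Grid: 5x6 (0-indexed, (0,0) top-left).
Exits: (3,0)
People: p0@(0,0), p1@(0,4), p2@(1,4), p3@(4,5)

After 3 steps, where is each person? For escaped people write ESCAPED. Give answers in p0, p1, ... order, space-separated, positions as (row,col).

Step 1: p0:(0,0)->(1,0) | p1:(0,4)->(1,4) | p2:(1,4)->(2,4) | p3:(4,5)->(3,5)
Step 2: p0:(1,0)->(2,0) | p1:(1,4)->(2,4) | p2:(2,4)->(3,4) | p3:(3,5)->(3,4)
Step 3: p0:(2,0)->(3,0)->EXIT | p1:(2,4)->(3,4) | p2:(3,4)->(3,3) | p3:(3,4)->(3,3)

ESCAPED (3,4) (3,3) (3,3)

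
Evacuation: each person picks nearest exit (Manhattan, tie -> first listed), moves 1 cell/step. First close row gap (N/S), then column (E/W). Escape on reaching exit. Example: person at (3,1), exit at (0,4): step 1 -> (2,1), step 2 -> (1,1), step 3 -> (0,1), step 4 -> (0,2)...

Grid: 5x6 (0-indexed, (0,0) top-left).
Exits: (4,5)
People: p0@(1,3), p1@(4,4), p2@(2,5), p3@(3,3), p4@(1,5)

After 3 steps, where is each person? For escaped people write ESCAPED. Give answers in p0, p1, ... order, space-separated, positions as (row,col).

Step 1: p0:(1,3)->(2,3) | p1:(4,4)->(4,5)->EXIT | p2:(2,5)->(3,5) | p3:(3,3)->(4,3) | p4:(1,5)->(2,5)
Step 2: p0:(2,3)->(3,3) | p1:escaped | p2:(3,5)->(4,5)->EXIT | p3:(4,3)->(4,4) | p4:(2,5)->(3,5)
Step 3: p0:(3,3)->(4,3) | p1:escaped | p2:escaped | p3:(4,4)->(4,5)->EXIT | p4:(3,5)->(4,5)->EXIT

(4,3) ESCAPED ESCAPED ESCAPED ESCAPED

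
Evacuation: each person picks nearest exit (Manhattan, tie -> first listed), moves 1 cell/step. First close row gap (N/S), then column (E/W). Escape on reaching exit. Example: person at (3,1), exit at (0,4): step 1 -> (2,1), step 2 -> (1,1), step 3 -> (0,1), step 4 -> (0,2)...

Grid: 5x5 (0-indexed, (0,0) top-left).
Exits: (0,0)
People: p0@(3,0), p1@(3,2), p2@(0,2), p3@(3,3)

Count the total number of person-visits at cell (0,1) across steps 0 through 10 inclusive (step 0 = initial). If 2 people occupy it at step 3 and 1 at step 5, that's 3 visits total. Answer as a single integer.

Step 0: p0@(3,0) p1@(3,2) p2@(0,2) p3@(3,3) -> at (0,1): 0 [-], cum=0
Step 1: p0@(2,0) p1@(2,2) p2@(0,1) p3@(2,3) -> at (0,1): 1 [p2], cum=1
Step 2: p0@(1,0) p1@(1,2) p2@ESC p3@(1,3) -> at (0,1): 0 [-], cum=1
Step 3: p0@ESC p1@(0,2) p2@ESC p3@(0,3) -> at (0,1): 0 [-], cum=1
Step 4: p0@ESC p1@(0,1) p2@ESC p3@(0,2) -> at (0,1): 1 [p1], cum=2
Step 5: p0@ESC p1@ESC p2@ESC p3@(0,1) -> at (0,1): 1 [p3], cum=3
Step 6: p0@ESC p1@ESC p2@ESC p3@ESC -> at (0,1): 0 [-], cum=3
Total visits = 3

Answer: 3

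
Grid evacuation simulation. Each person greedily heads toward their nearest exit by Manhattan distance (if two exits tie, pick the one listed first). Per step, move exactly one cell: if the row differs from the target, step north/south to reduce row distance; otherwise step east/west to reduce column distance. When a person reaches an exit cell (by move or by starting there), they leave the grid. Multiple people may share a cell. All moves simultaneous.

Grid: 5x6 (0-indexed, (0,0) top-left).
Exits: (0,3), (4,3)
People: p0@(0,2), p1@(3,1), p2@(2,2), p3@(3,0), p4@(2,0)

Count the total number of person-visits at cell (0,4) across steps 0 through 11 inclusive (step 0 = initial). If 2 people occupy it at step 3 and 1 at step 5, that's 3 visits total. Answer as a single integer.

Answer: 0

Derivation:
Step 0: p0@(0,2) p1@(3,1) p2@(2,2) p3@(3,0) p4@(2,0) -> at (0,4): 0 [-], cum=0
Step 1: p0@ESC p1@(4,1) p2@(1,2) p3@(4,0) p4@(1,0) -> at (0,4): 0 [-], cum=0
Step 2: p0@ESC p1@(4,2) p2@(0,2) p3@(4,1) p4@(0,0) -> at (0,4): 0 [-], cum=0
Step 3: p0@ESC p1@ESC p2@ESC p3@(4,2) p4@(0,1) -> at (0,4): 0 [-], cum=0
Step 4: p0@ESC p1@ESC p2@ESC p3@ESC p4@(0,2) -> at (0,4): 0 [-], cum=0
Step 5: p0@ESC p1@ESC p2@ESC p3@ESC p4@ESC -> at (0,4): 0 [-], cum=0
Total visits = 0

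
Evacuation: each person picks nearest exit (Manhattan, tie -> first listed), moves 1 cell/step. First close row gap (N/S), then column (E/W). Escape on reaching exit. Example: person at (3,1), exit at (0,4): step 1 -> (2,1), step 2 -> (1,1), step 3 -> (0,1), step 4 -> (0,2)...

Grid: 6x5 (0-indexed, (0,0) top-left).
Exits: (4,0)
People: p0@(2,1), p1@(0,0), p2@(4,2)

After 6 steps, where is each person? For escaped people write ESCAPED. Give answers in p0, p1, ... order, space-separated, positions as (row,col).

Step 1: p0:(2,1)->(3,1) | p1:(0,0)->(1,0) | p2:(4,2)->(4,1)
Step 2: p0:(3,1)->(4,1) | p1:(1,0)->(2,0) | p2:(4,1)->(4,0)->EXIT
Step 3: p0:(4,1)->(4,0)->EXIT | p1:(2,0)->(3,0) | p2:escaped
Step 4: p0:escaped | p1:(3,0)->(4,0)->EXIT | p2:escaped

ESCAPED ESCAPED ESCAPED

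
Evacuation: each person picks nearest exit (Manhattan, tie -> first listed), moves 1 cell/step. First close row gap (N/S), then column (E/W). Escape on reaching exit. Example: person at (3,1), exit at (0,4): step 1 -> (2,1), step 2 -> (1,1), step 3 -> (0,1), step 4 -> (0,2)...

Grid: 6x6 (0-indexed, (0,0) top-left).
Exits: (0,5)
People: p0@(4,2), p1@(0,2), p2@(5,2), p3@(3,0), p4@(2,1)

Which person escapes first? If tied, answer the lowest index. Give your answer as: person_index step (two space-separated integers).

Answer: 1 3

Derivation:
Step 1: p0:(4,2)->(3,2) | p1:(0,2)->(0,3) | p2:(5,2)->(4,2) | p3:(3,0)->(2,0) | p4:(2,1)->(1,1)
Step 2: p0:(3,2)->(2,2) | p1:(0,3)->(0,4) | p2:(4,2)->(3,2) | p3:(2,0)->(1,0) | p4:(1,1)->(0,1)
Step 3: p0:(2,2)->(1,2) | p1:(0,4)->(0,5)->EXIT | p2:(3,2)->(2,2) | p3:(1,0)->(0,0) | p4:(0,1)->(0,2)
Step 4: p0:(1,2)->(0,2) | p1:escaped | p2:(2,2)->(1,2) | p3:(0,0)->(0,1) | p4:(0,2)->(0,3)
Step 5: p0:(0,2)->(0,3) | p1:escaped | p2:(1,2)->(0,2) | p3:(0,1)->(0,2) | p4:(0,3)->(0,4)
Step 6: p0:(0,3)->(0,4) | p1:escaped | p2:(0,2)->(0,3) | p3:(0,2)->(0,3) | p4:(0,4)->(0,5)->EXIT
Step 7: p0:(0,4)->(0,5)->EXIT | p1:escaped | p2:(0,3)->(0,4) | p3:(0,3)->(0,4) | p4:escaped
Step 8: p0:escaped | p1:escaped | p2:(0,4)->(0,5)->EXIT | p3:(0,4)->(0,5)->EXIT | p4:escaped
Exit steps: [7, 3, 8, 8, 6]
First to escape: p1 at step 3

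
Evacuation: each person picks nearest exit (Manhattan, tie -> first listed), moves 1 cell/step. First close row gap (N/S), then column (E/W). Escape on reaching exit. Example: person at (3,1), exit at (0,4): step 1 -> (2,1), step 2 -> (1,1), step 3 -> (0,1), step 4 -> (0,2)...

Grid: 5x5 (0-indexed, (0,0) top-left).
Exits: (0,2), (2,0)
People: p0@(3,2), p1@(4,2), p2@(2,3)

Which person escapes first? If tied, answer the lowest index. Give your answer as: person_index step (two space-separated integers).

Step 1: p0:(3,2)->(2,2) | p1:(4,2)->(3,2) | p2:(2,3)->(1,3)
Step 2: p0:(2,2)->(1,2) | p1:(3,2)->(2,2) | p2:(1,3)->(0,3)
Step 3: p0:(1,2)->(0,2)->EXIT | p1:(2,2)->(1,2) | p2:(0,3)->(0,2)->EXIT
Step 4: p0:escaped | p1:(1,2)->(0,2)->EXIT | p2:escaped
Exit steps: [3, 4, 3]
First to escape: p0 at step 3

Answer: 0 3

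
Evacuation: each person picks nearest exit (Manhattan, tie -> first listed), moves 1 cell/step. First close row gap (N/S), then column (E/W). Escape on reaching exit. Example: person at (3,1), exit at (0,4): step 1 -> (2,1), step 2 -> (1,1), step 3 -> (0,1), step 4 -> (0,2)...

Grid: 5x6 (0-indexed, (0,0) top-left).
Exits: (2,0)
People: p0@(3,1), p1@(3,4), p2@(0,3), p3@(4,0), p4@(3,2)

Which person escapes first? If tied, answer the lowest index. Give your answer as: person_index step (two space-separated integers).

Answer: 0 2

Derivation:
Step 1: p0:(3,1)->(2,1) | p1:(3,4)->(2,4) | p2:(0,3)->(1,3) | p3:(4,0)->(3,0) | p4:(3,2)->(2,2)
Step 2: p0:(2,1)->(2,0)->EXIT | p1:(2,4)->(2,3) | p2:(1,3)->(2,3) | p3:(3,0)->(2,0)->EXIT | p4:(2,2)->(2,1)
Step 3: p0:escaped | p1:(2,3)->(2,2) | p2:(2,3)->(2,2) | p3:escaped | p4:(2,1)->(2,0)->EXIT
Step 4: p0:escaped | p1:(2,2)->(2,1) | p2:(2,2)->(2,1) | p3:escaped | p4:escaped
Step 5: p0:escaped | p1:(2,1)->(2,0)->EXIT | p2:(2,1)->(2,0)->EXIT | p3:escaped | p4:escaped
Exit steps: [2, 5, 5, 2, 3]
First to escape: p0 at step 2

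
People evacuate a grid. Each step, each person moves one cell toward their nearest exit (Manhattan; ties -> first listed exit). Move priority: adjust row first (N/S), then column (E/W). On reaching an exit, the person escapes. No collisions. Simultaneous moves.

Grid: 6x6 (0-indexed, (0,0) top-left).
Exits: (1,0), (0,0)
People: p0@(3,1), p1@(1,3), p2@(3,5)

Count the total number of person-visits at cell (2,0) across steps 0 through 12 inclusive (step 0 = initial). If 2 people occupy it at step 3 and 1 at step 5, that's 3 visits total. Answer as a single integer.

Answer: 0

Derivation:
Step 0: p0@(3,1) p1@(1,3) p2@(3,5) -> at (2,0): 0 [-], cum=0
Step 1: p0@(2,1) p1@(1,2) p2@(2,5) -> at (2,0): 0 [-], cum=0
Step 2: p0@(1,1) p1@(1,1) p2@(1,5) -> at (2,0): 0 [-], cum=0
Step 3: p0@ESC p1@ESC p2@(1,4) -> at (2,0): 0 [-], cum=0
Step 4: p0@ESC p1@ESC p2@(1,3) -> at (2,0): 0 [-], cum=0
Step 5: p0@ESC p1@ESC p2@(1,2) -> at (2,0): 0 [-], cum=0
Step 6: p0@ESC p1@ESC p2@(1,1) -> at (2,0): 0 [-], cum=0
Step 7: p0@ESC p1@ESC p2@ESC -> at (2,0): 0 [-], cum=0
Total visits = 0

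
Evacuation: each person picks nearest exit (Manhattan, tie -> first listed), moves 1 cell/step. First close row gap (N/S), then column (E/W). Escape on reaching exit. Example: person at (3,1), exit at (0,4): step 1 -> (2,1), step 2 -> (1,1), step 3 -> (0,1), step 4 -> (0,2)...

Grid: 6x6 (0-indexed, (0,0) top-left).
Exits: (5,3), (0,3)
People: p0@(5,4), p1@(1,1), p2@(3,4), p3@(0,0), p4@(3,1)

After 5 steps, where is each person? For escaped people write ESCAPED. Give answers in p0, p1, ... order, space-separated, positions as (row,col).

Step 1: p0:(5,4)->(5,3)->EXIT | p1:(1,1)->(0,1) | p2:(3,4)->(4,4) | p3:(0,0)->(0,1) | p4:(3,1)->(4,1)
Step 2: p0:escaped | p1:(0,1)->(0,2) | p2:(4,4)->(5,4) | p3:(0,1)->(0,2) | p4:(4,1)->(5,1)
Step 3: p0:escaped | p1:(0,2)->(0,3)->EXIT | p2:(5,4)->(5,3)->EXIT | p3:(0,2)->(0,3)->EXIT | p4:(5,1)->(5,2)
Step 4: p0:escaped | p1:escaped | p2:escaped | p3:escaped | p4:(5,2)->(5,3)->EXIT

ESCAPED ESCAPED ESCAPED ESCAPED ESCAPED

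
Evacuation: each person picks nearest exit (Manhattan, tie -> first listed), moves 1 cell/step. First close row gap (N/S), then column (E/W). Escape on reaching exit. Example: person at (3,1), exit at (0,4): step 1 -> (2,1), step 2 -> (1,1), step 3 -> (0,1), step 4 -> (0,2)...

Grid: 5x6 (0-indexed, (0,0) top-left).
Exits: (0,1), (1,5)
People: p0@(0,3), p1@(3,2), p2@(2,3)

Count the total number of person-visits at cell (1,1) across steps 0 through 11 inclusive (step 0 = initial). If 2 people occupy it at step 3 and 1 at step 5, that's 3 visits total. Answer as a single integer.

Step 0: p0@(0,3) p1@(3,2) p2@(2,3) -> at (1,1): 0 [-], cum=0
Step 1: p0@(0,2) p1@(2,2) p2@(1,3) -> at (1,1): 0 [-], cum=0
Step 2: p0@ESC p1@(1,2) p2@(1,4) -> at (1,1): 0 [-], cum=0
Step 3: p0@ESC p1@(0,2) p2@ESC -> at (1,1): 0 [-], cum=0
Step 4: p0@ESC p1@ESC p2@ESC -> at (1,1): 0 [-], cum=0
Total visits = 0

Answer: 0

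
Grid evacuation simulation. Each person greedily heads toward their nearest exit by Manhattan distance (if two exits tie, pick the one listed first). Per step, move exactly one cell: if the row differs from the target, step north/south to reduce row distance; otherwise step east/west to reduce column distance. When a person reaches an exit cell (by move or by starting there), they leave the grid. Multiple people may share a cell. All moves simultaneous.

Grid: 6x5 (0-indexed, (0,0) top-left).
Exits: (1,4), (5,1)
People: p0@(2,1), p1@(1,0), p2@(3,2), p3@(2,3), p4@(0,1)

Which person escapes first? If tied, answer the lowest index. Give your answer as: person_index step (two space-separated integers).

Answer: 3 2

Derivation:
Step 1: p0:(2,1)->(3,1) | p1:(1,0)->(1,1) | p2:(3,2)->(4,2) | p3:(2,3)->(1,3) | p4:(0,1)->(1,1)
Step 2: p0:(3,1)->(4,1) | p1:(1,1)->(1,2) | p2:(4,2)->(5,2) | p3:(1,3)->(1,4)->EXIT | p4:(1,1)->(1,2)
Step 3: p0:(4,1)->(5,1)->EXIT | p1:(1,2)->(1,3) | p2:(5,2)->(5,1)->EXIT | p3:escaped | p4:(1,2)->(1,3)
Step 4: p0:escaped | p1:(1,3)->(1,4)->EXIT | p2:escaped | p3:escaped | p4:(1,3)->(1,4)->EXIT
Exit steps: [3, 4, 3, 2, 4]
First to escape: p3 at step 2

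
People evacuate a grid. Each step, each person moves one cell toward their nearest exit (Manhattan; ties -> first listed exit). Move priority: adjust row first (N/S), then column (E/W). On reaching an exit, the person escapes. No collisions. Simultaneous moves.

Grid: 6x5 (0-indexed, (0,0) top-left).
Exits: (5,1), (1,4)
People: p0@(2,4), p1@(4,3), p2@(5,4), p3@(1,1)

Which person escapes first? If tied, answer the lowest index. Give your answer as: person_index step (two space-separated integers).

Step 1: p0:(2,4)->(1,4)->EXIT | p1:(4,3)->(5,3) | p2:(5,4)->(5,3) | p3:(1,1)->(1,2)
Step 2: p0:escaped | p1:(5,3)->(5,2) | p2:(5,3)->(5,2) | p3:(1,2)->(1,3)
Step 3: p0:escaped | p1:(5,2)->(5,1)->EXIT | p2:(5,2)->(5,1)->EXIT | p3:(1,3)->(1,4)->EXIT
Exit steps: [1, 3, 3, 3]
First to escape: p0 at step 1

Answer: 0 1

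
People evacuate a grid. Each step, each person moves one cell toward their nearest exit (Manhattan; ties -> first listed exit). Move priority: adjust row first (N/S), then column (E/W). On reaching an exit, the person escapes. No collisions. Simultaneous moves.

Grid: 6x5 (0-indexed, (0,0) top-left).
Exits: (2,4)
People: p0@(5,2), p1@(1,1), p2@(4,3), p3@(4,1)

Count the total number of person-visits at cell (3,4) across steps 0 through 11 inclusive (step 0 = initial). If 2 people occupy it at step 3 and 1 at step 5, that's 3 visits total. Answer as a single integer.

Step 0: p0@(5,2) p1@(1,1) p2@(4,3) p3@(4,1) -> at (3,4): 0 [-], cum=0
Step 1: p0@(4,2) p1@(2,1) p2@(3,3) p3@(3,1) -> at (3,4): 0 [-], cum=0
Step 2: p0@(3,2) p1@(2,2) p2@(2,3) p3@(2,1) -> at (3,4): 0 [-], cum=0
Step 3: p0@(2,2) p1@(2,3) p2@ESC p3@(2,2) -> at (3,4): 0 [-], cum=0
Step 4: p0@(2,3) p1@ESC p2@ESC p3@(2,3) -> at (3,4): 0 [-], cum=0
Step 5: p0@ESC p1@ESC p2@ESC p3@ESC -> at (3,4): 0 [-], cum=0
Total visits = 0

Answer: 0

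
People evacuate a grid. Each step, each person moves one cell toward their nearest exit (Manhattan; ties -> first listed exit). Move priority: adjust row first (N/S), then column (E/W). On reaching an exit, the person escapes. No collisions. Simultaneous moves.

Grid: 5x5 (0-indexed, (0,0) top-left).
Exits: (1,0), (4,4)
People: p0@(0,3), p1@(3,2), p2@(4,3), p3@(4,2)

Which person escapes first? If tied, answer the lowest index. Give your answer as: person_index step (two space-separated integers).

Answer: 2 1

Derivation:
Step 1: p0:(0,3)->(1,3) | p1:(3,2)->(4,2) | p2:(4,3)->(4,4)->EXIT | p3:(4,2)->(4,3)
Step 2: p0:(1,3)->(1,2) | p1:(4,2)->(4,3) | p2:escaped | p3:(4,3)->(4,4)->EXIT
Step 3: p0:(1,2)->(1,1) | p1:(4,3)->(4,4)->EXIT | p2:escaped | p3:escaped
Step 4: p0:(1,1)->(1,0)->EXIT | p1:escaped | p2:escaped | p3:escaped
Exit steps: [4, 3, 1, 2]
First to escape: p2 at step 1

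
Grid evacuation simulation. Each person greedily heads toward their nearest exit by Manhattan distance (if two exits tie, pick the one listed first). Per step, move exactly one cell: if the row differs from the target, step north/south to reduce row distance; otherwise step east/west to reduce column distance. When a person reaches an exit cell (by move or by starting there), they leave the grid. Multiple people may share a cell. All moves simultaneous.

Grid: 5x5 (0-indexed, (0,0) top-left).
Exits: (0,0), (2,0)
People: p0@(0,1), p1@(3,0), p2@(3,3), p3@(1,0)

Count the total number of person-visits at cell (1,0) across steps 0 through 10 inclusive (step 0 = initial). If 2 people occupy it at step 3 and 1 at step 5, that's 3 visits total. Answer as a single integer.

Step 0: p0@(0,1) p1@(3,0) p2@(3,3) p3@(1,0) -> at (1,0): 1 [p3], cum=1
Step 1: p0@ESC p1@ESC p2@(2,3) p3@ESC -> at (1,0): 0 [-], cum=1
Step 2: p0@ESC p1@ESC p2@(2,2) p3@ESC -> at (1,0): 0 [-], cum=1
Step 3: p0@ESC p1@ESC p2@(2,1) p3@ESC -> at (1,0): 0 [-], cum=1
Step 4: p0@ESC p1@ESC p2@ESC p3@ESC -> at (1,0): 0 [-], cum=1
Total visits = 1

Answer: 1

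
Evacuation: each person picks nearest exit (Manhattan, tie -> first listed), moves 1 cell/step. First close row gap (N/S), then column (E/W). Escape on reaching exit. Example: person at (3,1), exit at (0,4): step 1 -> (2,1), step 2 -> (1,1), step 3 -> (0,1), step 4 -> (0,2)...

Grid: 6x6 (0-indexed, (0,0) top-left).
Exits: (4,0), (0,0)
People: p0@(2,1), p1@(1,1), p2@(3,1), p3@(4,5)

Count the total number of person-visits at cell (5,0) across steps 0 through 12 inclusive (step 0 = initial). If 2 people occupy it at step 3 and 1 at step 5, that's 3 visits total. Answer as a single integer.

Step 0: p0@(2,1) p1@(1,1) p2@(3,1) p3@(4,5) -> at (5,0): 0 [-], cum=0
Step 1: p0@(3,1) p1@(0,1) p2@(4,1) p3@(4,4) -> at (5,0): 0 [-], cum=0
Step 2: p0@(4,1) p1@ESC p2@ESC p3@(4,3) -> at (5,0): 0 [-], cum=0
Step 3: p0@ESC p1@ESC p2@ESC p3@(4,2) -> at (5,0): 0 [-], cum=0
Step 4: p0@ESC p1@ESC p2@ESC p3@(4,1) -> at (5,0): 0 [-], cum=0
Step 5: p0@ESC p1@ESC p2@ESC p3@ESC -> at (5,0): 0 [-], cum=0
Total visits = 0

Answer: 0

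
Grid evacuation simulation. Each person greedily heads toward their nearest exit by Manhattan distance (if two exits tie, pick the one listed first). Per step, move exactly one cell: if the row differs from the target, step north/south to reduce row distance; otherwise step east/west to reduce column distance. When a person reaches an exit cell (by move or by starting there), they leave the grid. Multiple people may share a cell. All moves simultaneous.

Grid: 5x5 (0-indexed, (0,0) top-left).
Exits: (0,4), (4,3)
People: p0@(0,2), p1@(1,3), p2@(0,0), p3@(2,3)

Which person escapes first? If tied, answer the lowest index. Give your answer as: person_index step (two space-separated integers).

Answer: 0 2

Derivation:
Step 1: p0:(0,2)->(0,3) | p1:(1,3)->(0,3) | p2:(0,0)->(0,1) | p3:(2,3)->(3,3)
Step 2: p0:(0,3)->(0,4)->EXIT | p1:(0,3)->(0,4)->EXIT | p2:(0,1)->(0,2) | p3:(3,3)->(4,3)->EXIT
Step 3: p0:escaped | p1:escaped | p2:(0,2)->(0,3) | p3:escaped
Step 4: p0:escaped | p1:escaped | p2:(0,3)->(0,4)->EXIT | p3:escaped
Exit steps: [2, 2, 4, 2]
First to escape: p0 at step 2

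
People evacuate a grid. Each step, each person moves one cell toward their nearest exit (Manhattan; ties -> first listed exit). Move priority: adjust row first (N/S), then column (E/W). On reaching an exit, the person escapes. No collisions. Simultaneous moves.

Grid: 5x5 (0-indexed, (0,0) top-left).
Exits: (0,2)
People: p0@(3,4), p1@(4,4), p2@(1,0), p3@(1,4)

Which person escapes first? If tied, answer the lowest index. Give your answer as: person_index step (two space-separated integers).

Step 1: p0:(3,4)->(2,4) | p1:(4,4)->(3,4) | p2:(1,0)->(0,0) | p3:(1,4)->(0,4)
Step 2: p0:(2,4)->(1,4) | p1:(3,4)->(2,4) | p2:(0,0)->(0,1) | p3:(0,4)->(0,3)
Step 3: p0:(1,4)->(0,4) | p1:(2,4)->(1,4) | p2:(0,1)->(0,2)->EXIT | p3:(0,3)->(0,2)->EXIT
Step 4: p0:(0,4)->(0,3) | p1:(1,4)->(0,4) | p2:escaped | p3:escaped
Step 5: p0:(0,3)->(0,2)->EXIT | p1:(0,4)->(0,3) | p2:escaped | p3:escaped
Step 6: p0:escaped | p1:(0,3)->(0,2)->EXIT | p2:escaped | p3:escaped
Exit steps: [5, 6, 3, 3]
First to escape: p2 at step 3

Answer: 2 3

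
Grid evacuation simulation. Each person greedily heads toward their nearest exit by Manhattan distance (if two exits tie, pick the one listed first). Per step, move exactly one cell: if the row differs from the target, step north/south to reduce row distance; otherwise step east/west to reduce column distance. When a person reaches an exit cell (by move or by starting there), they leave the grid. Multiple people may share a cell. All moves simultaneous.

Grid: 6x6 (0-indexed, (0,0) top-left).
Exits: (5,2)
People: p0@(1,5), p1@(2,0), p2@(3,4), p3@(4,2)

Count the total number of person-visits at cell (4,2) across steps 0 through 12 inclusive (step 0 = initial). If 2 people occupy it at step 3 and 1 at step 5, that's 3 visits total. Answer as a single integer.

Step 0: p0@(1,5) p1@(2,0) p2@(3,4) p3@(4,2) -> at (4,2): 1 [p3], cum=1
Step 1: p0@(2,5) p1@(3,0) p2@(4,4) p3@ESC -> at (4,2): 0 [-], cum=1
Step 2: p0@(3,5) p1@(4,0) p2@(5,4) p3@ESC -> at (4,2): 0 [-], cum=1
Step 3: p0@(4,5) p1@(5,0) p2@(5,3) p3@ESC -> at (4,2): 0 [-], cum=1
Step 4: p0@(5,5) p1@(5,1) p2@ESC p3@ESC -> at (4,2): 0 [-], cum=1
Step 5: p0@(5,4) p1@ESC p2@ESC p3@ESC -> at (4,2): 0 [-], cum=1
Step 6: p0@(5,3) p1@ESC p2@ESC p3@ESC -> at (4,2): 0 [-], cum=1
Step 7: p0@ESC p1@ESC p2@ESC p3@ESC -> at (4,2): 0 [-], cum=1
Total visits = 1

Answer: 1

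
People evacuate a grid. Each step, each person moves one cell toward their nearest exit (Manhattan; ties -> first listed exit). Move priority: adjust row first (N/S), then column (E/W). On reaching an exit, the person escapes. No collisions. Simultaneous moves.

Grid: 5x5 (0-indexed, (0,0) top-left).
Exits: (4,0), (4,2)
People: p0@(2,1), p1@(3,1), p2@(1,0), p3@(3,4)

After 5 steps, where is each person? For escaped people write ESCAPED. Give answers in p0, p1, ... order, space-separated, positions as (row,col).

Step 1: p0:(2,1)->(3,1) | p1:(3,1)->(4,1) | p2:(1,0)->(2,0) | p3:(3,4)->(4,4)
Step 2: p0:(3,1)->(4,1) | p1:(4,1)->(4,0)->EXIT | p2:(2,0)->(3,0) | p3:(4,4)->(4,3)
Step 3: p0:(4,1)->(4,0)->EXIT | p1:escaped | p2:(3,0)->(4,0)->EXIT | p3:(4,3)->(4,2)->EXIT

ESCAPED ESCAPED ESCAPED ESCAPED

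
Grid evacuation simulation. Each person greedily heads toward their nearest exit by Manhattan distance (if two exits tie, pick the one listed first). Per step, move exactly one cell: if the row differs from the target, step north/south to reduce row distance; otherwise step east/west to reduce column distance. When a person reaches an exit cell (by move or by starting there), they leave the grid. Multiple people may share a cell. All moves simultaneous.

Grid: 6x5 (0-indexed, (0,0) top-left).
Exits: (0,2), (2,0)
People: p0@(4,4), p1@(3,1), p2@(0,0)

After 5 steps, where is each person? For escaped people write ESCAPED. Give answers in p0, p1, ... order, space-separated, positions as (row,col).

Step 1: p0:(4,4)->(3,4) | p1:(3,1)->(2,1) | p2:(0,0)->(0,1)
Step 2: p0:(3,4)->(2,4) | p1:(2,1)->(2,0)->EXIT | p2:(0,1)->(0,2)->EXIT
Step 3: p0:(2,4)->(1,4) | p1:escaped | p2:escaped
Step 4: p0:(1,4)->(0,4) | p1:escaped | p2:escaped
Step 5: p0:(0,4)->(0,3) | p1:escaped | p2:escaped

(0,3) ESCAPED ESCAPED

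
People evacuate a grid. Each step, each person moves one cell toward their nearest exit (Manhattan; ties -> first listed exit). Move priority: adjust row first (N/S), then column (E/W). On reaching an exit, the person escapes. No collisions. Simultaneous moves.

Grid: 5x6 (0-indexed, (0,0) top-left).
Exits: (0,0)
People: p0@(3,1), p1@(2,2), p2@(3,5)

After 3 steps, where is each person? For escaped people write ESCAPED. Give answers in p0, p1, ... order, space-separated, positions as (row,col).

Step 1: p0:(3,1)->(2,1) | p1:(2,2)->(1,2) | p2:(3,5)->(2,5)
Step 2: p0:(2,1)->(1,1) | p1:(1,2)->(0,2) | p2:(2,5)->(1,5)
Step 3: p0:(1,1)->(0,1) | p1:(0,2)->(0,1) | p2:(1,5)->(0,5)

(0,1) (0,1) (0,5)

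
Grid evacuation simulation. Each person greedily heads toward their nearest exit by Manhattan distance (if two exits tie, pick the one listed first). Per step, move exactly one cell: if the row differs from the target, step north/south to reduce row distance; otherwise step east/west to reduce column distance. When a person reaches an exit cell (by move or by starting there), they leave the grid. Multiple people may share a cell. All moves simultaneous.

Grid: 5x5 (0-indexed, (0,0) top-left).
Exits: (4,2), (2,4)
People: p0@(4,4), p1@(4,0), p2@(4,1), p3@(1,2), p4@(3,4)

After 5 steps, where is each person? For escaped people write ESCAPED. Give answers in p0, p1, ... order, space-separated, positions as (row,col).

Step 1: p0:(4,4)->(4,3) | p1:(4,0)->(4,1) | p2:(4,1)->(4,2)->EXIT | p3:(1,2)->(2,2) | p4:(3,4)->(2,4)->EXIT
Step 2: p0:(4,3)->(4,2)->EXIT | p1:(4,1)->(4,2)->EXIT | p2:escaped | p3:(2,2)->(3,2) | p4:escaped
Step 3: p0:escaped | p1:escaped | p2:escaped | p3:(3,2)->(4,2)->EXIT | p4:escaped

ESCAPED ESCAPED ESCAPED ESCAPED ESCAPED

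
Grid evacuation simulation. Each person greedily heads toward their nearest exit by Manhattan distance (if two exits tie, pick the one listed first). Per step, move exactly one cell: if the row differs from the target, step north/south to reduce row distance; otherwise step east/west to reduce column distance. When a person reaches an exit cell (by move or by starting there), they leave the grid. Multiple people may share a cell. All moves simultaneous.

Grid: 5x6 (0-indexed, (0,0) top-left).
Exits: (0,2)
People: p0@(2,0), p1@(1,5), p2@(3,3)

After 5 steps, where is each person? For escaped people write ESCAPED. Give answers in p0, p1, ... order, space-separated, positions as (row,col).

Step 1: p0:(2,0)->(1,0) | p1:(1,5)->(0,5) | p2:(3,3)->(2,3)
Step 2: p0:(1,0)->(0,0) | p1:(0,5)->(0,4) | p2:(2,3)->(1,3)
Step 3: p0:(0,0)->(0,1) | p1:(0,4)->(0,3) | p2:(1,3)->(0,3)
Step 4: p0:(0,1)->(0,2)->EXIT | p1:(0,3)->(0,2)->EXIT | p2:(0,3)->(0,2)->EXIT

ESCAPED ESCAPED ESCAPED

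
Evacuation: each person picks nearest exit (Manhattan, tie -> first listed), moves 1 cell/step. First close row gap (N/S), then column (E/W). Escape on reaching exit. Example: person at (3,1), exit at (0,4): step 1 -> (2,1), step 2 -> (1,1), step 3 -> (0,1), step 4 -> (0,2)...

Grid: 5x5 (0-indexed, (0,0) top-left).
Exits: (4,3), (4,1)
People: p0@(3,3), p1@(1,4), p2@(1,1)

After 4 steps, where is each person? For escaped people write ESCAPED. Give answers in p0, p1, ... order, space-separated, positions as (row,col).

Step 1: p0:(3,3)->(4,3)->EXIT | p1:(1,4)->(2,4) | p2:(1,1)->(2,1)
Step 2: p0:escaped | p1:(2,4)->(3,4) | p2:(2,1)->(3,1)
Step 3: p0:escaped | p1:(3,4)->(4,4) | p2:(3,1)->(4,1)->EXIT
Step 4: p0:escaped | p1:(4,4)->(4,3)->EXIT | p2:escaped

ESCAPED ESCAPED ESCAPED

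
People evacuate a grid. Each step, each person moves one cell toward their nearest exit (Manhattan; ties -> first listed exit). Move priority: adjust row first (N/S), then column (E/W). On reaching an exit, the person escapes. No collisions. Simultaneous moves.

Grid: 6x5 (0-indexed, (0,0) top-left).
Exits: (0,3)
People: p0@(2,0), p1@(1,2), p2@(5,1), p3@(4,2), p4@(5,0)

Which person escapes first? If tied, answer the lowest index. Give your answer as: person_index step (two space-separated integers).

Answer: 1 2

Derivation:
Step 1: p0:(2,0)->(1,0) | p1:(1,2)->(0,2) | p2:(5,1)->(4,1) | p3:(4,2)->(3,2) | p4:(5,0)->(4,0)
Step 2: p0:(1,0)->(0,0) | p1:(0,2)->(0,3)->EXIT | p2:(4,1)->(3,1) | p3:(3,2)->(2,2) | p4:(4,0)->(3,0)
Step 3: p0:(0,0)->(0,1) | p1:escaped | p2:(3,1)->(2,1) | p3:(2,2)->(1,2) | p4:(3,0)->(2,0)
Step 4: p0:(0,1)->(0,2) | p1:escaped | p2:(2,1)->(1,1) | p3:(1,2)->(0,2) | p4:(2,0)->(1,0)
Step 5: p0:(0,2)->(0,3)->EXIT | p1:escaped | p2:(1,1)->(0,1) | p3:(0,2)->(0,3)->EXIT | p4:(1,0)->(0,0)
Step 6: p0:escaped | p1:escaped | p2:(0,1)->(0,2) | p3:escaped | p4:(0,0)->(0,1)
Step 7: p0:escaped | p1:escaped | p2:(0,2)->(0,3)->EXIT | p3:escaped | p4:(0,1)->(0,2)
Step 8: p0:escaped | p1:escaped | p2:escaped | p3:escaped | p4:(0,2)->(0,3)->EXIT
Exit steps: [5, 2, 7, 5, 8]
First to escape: p1 at step 2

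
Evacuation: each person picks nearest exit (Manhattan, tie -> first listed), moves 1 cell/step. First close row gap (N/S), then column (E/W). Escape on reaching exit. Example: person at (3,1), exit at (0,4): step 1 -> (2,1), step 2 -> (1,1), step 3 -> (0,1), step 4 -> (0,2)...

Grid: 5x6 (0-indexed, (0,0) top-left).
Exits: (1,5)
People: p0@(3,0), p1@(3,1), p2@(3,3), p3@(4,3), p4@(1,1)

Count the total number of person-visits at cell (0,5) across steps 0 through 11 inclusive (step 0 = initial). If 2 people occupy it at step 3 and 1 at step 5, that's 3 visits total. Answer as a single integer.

Step 0: p0@(3,0) p1@(3,1) p2@(3,3) p3@(4,3) p4@(1,1) -> at (0,5): 0 [-], cum=0
Step 1: p0@(2,0) p1@(2,1) p2@(2,3) p3@(3,3) p4@(1,2) -> at (0,5): 0 [-], cum=0
Step 2: p0@(1,0) p1@(1,1) p2@(1,3) p3@(2,3) p4@(1,3) -> at (0,5): 0 [-], cum=0
Step 3: p0@(1,1) p1@(1,2) p2@(1,4) p3@(1,3) p4@(1,4) -> at (0,5): 0 [-], cum=0
Step 4: p0@(1,2) p1@(1,3) p2@ESC p3@(1,4) p4@ESC -> at (0,5): 0 [-], cum=0
Step 5: p0@(1,3) p1@(1,4) p2@ESC p3@ESC p4@ESC -> at (0,5): 0 [-], cum=0
Step 6: p0@(1,4) p1@ESC p2@ESC p3@ESC p4@ESC -> at (0,5): 0 [-], cum=0
Step 7: p0@ESC p1@ESC p2@ESC p3@ESC p4@ESC -> at (0,5): 0 [-], cum=0
Total visits = 0

Answer: 0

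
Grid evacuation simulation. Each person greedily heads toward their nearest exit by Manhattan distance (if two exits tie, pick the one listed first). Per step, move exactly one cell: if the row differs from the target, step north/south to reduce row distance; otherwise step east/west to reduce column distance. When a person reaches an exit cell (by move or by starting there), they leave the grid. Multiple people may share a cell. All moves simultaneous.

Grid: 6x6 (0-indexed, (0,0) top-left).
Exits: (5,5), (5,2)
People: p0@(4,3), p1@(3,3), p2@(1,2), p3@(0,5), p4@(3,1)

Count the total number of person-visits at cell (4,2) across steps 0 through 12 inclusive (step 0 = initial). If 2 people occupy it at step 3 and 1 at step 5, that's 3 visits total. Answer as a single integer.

Answer: 1

Derivation:
Step 0: p0@(4,3) p1@(3,3) p2@(1,2) p3@(0,5) p4@(3,1) -> at (4,2): 0 [-], cum=0
Step 1: p0@(5,3) p1@(4,3) p2@(2,2) p3@(1,5) p4@(4,1) -> at (4,2): 0 [-], cum=0
Step 2: p0@ESC p1@(5,3) p2@(3,2) p3@(2,5) p4@(5,1) -> at (4,2): 0 [-], cum=0
Step 3: p0@ESC p1@ESC p2@(4,2) p3@(3,5) p4@ESC -> at (4,2): 1 [p2], cum=1
Step 4: p0@ESC p1@ESC p2@ESC p3@(4,5) p4@ESC -> at (4,2): 0 [-], cum=1
Step 5: p0@ESC p1@ESC p2@ESC p3@ESC p4@ESC -> at (4,2): 0 [-], cum=1
Total visits = 1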